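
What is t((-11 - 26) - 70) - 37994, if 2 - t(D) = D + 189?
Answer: -38074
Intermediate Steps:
t(D) = -187 - D (t(D) = 2 - (D + 189) = 2 - (189 + D) = 2 + (-189 - D) = -187 - D)
t((-11 - 26) - 70) - 37994 = (-187 - ((-11 - 26) - 70)) - 37994 = (-187 - (-37 - 70)) - 37994 = (-187 - 1*(-107)) - 37994 = (-187 + 107) - 37994 = -80 - 37994 = -38074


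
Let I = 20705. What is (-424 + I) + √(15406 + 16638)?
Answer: 20281 + 2*√8011 ≈ 20460.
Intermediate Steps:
(-424 + I) + √(15406 + 16638) = (-424 + 20705) + √(15406 + 16638) = 20281 + √32044 = 20281 + 2*√8011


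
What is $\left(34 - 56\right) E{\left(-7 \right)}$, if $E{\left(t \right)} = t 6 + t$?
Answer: $1078$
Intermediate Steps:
$E{\left(t \right)} = 7 t$ ($E{\left(t \right)} = 6 t + t = 7 t$)
$\left(34 - 56\right) E{\left(-7 \right)} = \left(34 - 56\right) 7 \left(-7\right) = \left(-22\right) \left(-49\right) = 1078$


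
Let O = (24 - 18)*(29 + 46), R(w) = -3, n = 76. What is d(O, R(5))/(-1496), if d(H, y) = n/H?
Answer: -19/168300 ≈ -0.00011289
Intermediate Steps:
O = 450 (O = 6*75 = 450)
d(H, y) = 76/H
d(O, R(5))/(-1496) = (76/450)/(-1496) = (76*(1/450))*(-1/1496) = (38/225)*(-1/1496) = -19/168300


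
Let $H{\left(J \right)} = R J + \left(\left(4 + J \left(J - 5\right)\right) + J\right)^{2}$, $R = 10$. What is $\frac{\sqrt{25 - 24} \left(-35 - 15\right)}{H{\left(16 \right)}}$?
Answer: $- \frac{25}{19288} \approx -0.0012961$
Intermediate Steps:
$H{\left(J \right)} = \left(4 + J + J \left(-5 + J\right)\right)^{2} + 10 J$ ($H{\left(J \right)} = 10 J + \left(\left(4 + J \left(J - 5\right)\right) + J\right)^{2} = 10 J + \left(\left(4 + J \left(-5 + J\right)\right) + J\right)^{2} = 10 J + \left(4 + J + J \left(-5 + J\right)\right)^{2} = \left(4 + J + J \left(-5 + J\right)\right)^{2} + 10 J$)
$\frac{\sqrt{25 - 24} \left(-35 - 15\right)}{H{\left(16 \right)}} = \frac{\sqrt{25 - 24} \left(-35 - 15\right)}{\left(4 + 16^{2} - 64\right)^{2} + 10 \cdot 16} = \frac{\sqrt{1} \left(-50\right)}{\left(4 + 256 - 64\right)^{2} + 160} = \frac{1 \left(-50\right)}{196^{2} + 160} = - \frac{50}{38416 + 160} = - \frac{50}{38576} = \left(-50\right) \frac{1}{38576} = - \frac{25}{19288}$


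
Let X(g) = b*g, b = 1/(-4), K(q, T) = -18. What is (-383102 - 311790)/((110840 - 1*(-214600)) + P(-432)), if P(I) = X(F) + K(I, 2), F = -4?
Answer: -694892/325423 ≈ -2.1353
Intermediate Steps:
b = -¼ ≈ -0.25000
X(g) = -g/4
P(I) = -17 (P(I) = -¼*(-4) - 18 = 1 - 18 = -17)
(-383102 - 311790)/((110840 - 1*(-214600)) + P(-432)) = (-383102 - 311790)/((110840 - 1*(-214600)) - 17) = -694892/((110840 + 214600) - 17) = -694892/(325440 - 17) = -694892/325423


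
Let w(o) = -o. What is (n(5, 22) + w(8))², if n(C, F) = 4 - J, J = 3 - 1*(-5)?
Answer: 144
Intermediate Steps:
J = 8 (J = 3 + 5 = 8)
n(C, F) = -4 (n(C, F) = 4 - 1*8 = 4 - 8 = -4)
(n(5, 22) + w(8))² = (-4 - 1*8)² = (-4 - 8)² = (-12)² = 144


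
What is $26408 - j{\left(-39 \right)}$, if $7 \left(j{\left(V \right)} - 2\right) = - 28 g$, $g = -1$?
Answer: $26402$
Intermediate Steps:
$j{\left(V \right)} = 6$ ($j{\left(V \right)} = 2 + \frac{\left(-28\right) \left(-1\right)}{7} = 2 + \frac{1}{7} \cdot 28 = 2 + 4 = 6$)
$26408 - j{\left(-39 \right)} = 26408 - 6 = 26402$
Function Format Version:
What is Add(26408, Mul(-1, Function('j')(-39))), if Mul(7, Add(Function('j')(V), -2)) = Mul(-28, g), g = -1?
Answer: 26402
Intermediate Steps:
Function('j')(V) = 6 (Function('j')(V) = Add(2, Mul(Rational(1, 7), Mul(-28, -1))) = Add(2, Mul(Rational(1, 7), 28)) = Add(2, 4) = 6)
Add(26408, Mul(-1, Function('j')(-39))) = Add(26408, Mul(-1, 6)) = Add(26408, -6) = 26402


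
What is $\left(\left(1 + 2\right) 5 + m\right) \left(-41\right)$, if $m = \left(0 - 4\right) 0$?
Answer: $-615$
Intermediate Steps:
$m = 0$ ($m = \left(-4\right) 0 = 0$)
$\left(\left(1 + 2\right) 5 + m\right) \left(-41\right) = \left(\left(1 + 2\right) 5 + 0\right) \left(-41\right) = \left(3 \cdot 5 + 0\right) \left(-41\right) = \left(15 + 0\right) \left(-41\right) = 15 \left(-41\right) = -615$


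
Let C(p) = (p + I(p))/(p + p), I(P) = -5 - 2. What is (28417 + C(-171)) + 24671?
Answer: 9078137/171 ≈ 53089.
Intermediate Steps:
I(P) = -7
C(p) = (-7 + p)/(2*p) (C(p) = (p - 7)/(p + p) = (-7 + p)/((2*p)) = (-7 + p)*(1/(2*p)) = (-7 + p)/(2*p))
(28417 + C(-171)) + 24671 = (28417 + (½)*(-7 - 171)/(-171)) + 24671 = (28417 + (½)*(-1/171)*(-178)) + 24671 = (28417 + 89/171) + 24671 = 4859396/171 + 24671 = 9078137/171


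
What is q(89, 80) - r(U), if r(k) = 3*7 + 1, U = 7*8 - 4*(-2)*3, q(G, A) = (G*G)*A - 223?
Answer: 633435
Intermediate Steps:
q(G, A) = -223 + A*G² (q(G, A) = G²*A - 223 = A*G² - 223 = -223 + A*G²)
U = 80 (U = 56 - (-8)*3 = 56 - 1*(-24) = 56 + 24 = 80)
r(k) = 22 (r(k) = 21 + 1 = 22)
q(89, 80) - r(U) = (-223 + 80*89²) - 1*22 = (-223 + 80*7921) - 22 = (-223 + 633680) - 22 = 633457 - 22 = 633435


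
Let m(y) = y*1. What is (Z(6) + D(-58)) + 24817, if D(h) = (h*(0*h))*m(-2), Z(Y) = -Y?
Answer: 24811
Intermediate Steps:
m(y) = y
D(h) = 0 (D(h) = (h*(0*h))*(-2) = (h*0)*(-2) = 0*(-2) = 0)
(Z(6) + D(-58)) + 24817 = (-1*6 + 0) + 24817 = (-6 + 0) + 24817 = -6 + 24817 = 24811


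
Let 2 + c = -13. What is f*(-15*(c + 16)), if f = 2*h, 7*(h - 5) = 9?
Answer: -1320/7 ≈ -188.57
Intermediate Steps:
c = -15 (c = -2 - 13 = -15)
h = 44/7 (h = 5 + (1/7)*9 = 5 + 9/7 = 44/7 ≈ 6.2857)
f = 88/7 (f = 2*(44/7) = 88/7 ≈ 12.571)
f*(-15*(c + 16)) = 88*(-15*(-15 + 16))/7 = 88*(-15*1)/7 = (88/7)*(-15) = -1320/7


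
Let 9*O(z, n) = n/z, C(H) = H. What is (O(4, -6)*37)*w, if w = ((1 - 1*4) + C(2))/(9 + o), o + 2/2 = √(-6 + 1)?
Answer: 148/207 - 37*I*√5/414 ≈ 0.71498 - 0.19984*I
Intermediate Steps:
O(z, n) = n/(9*z) (O(z, n) = (n/z)/9 = n/(9*z))
o = -1 + I*√5 (o = -1 + √(-6 + 1) = -1 + √(-5) = -1 + I*√5 ≈ -1.0 + 2.2361*I)
w = -1/(8 + I*√5) (w = ((1 - 1*4) + 2)/(9 + (-1 + I*√5)) = ((1 - 4) + 2)/(8 + I*√5) = (-3 + 2)/(8 + I*√5) = -1/(8 + I*√5) ≈ -0.11594 + 0.032407*I)
(O(4, -6)*37)*w = (((⅑)*(-6)/4)*37)*(I/(√5 - 8*I)) = (((⅑)*(-6)*(¼))*37)*(I/(√5 - 8*I)) = (-⅙*37)*(I/(√5 - 8*I)) = -37*I/(6*(√5 - 8*I))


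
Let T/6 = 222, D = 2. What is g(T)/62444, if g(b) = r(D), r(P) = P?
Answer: 1/31222 ≈ 3.2029e-5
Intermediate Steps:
T = 1332 (T = 6*222 = 1332)
g(b) = 2
g(T)/62444 = 2/62444 = 2*(1/62444) = 1/31222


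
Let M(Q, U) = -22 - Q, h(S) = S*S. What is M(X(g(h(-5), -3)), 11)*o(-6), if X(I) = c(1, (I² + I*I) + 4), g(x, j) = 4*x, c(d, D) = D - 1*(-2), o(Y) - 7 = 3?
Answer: -200280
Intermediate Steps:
o(Y) = 10 (o(Y) = 7 + 3 = 10)
h(S) = S²
c(d, D) = 2 + D (c(d, D) = D + 2 = 2 + D)
X(I) = 6 + 2*I² (X(I) = 2 + ((I² + I*I) + 4) = 2 + ((I² + I²) + 4) = 2 + (2*I² + 4) = 2 + (4 + 2*I²) = 6 + 2*I²)
M(X(g(h(-5), -3)), 11)*o(-6) = (-22 - (6 + 2*(4*(-5)²)²))*10 = (-22 - (6 + 2*(4*25)²))*10 = (-22 - (6 + 2*100²))*10 = (-22 - (6 + 2*10000))*10 = (-22 - (6 + 20000))*10 = (-22 - 1*20006)*10 = (-22 - 20006)*10 = -20028*10 = -200280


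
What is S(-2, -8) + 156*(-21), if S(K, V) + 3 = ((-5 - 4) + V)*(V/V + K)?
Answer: -3262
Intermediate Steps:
S(K, V) = -3 + (1 + K)*(-9 + V) (S(K, V) = -3 + ((-5 - 4) + V)*(V/V + K) = -3 + (-9 + V)*(1 + K) = -3 + (1 + K)*(-9 + V))
S(-2, -8) + 156*(-21) = (-12 - 8 - 9*(-2) - 2*(-8)) + 156*(-21) = (-12 - 8 + 18 + 16) - 3276 = 14 - 3276 = -3262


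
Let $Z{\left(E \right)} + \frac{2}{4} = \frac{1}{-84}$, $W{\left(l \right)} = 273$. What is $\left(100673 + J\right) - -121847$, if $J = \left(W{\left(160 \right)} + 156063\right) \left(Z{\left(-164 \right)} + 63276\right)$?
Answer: $\frac{69247214588}{7} \approx 9.8925 \cdot 10^{9}$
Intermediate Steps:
$Z{\left(E \right)} = - \frac{43}{84}$ ($Z{\left(E \right)} = - \frac{1}{2} + \frac{1}{-84} = - \frac{1}{2} - \frac{1}{84} = - \frac{43}{84}$)
$J = \frac{69245656948}{7}$ ($J = \left(273 + 156063\right) \left(- \frac{43}{84} + 63276\right) = 156336 \cdot \frac{5315141}{84} = \frac{69245656948}{7} \approx 9.8922 \cdot 10^{9}$)
$\left(100673 + J\right) - -121847 = \left(100673 + \frac{69245656948}{7}\right) - -121847 = \frac{69246361659}{7} + 121847 = \frac{69247214588}{7}$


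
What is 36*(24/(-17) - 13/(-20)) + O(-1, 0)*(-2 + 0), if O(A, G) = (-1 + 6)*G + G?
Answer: -2331/85 ≈ -27.424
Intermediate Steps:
O(A, G) = 6*G (O(A, G) = 5*G + G = 6*G)
36*(24/(-17) - 13/(-20)) + O(-1, 0)*(-2 + 0) = 36*(24/(-17) - 13/(-20)) + (6*0)*(-2 + 0) = 36*(24*(-1/17) - 13*(-1/20)) + 0*(-2) = 36*(-24/17 + 13/20) + 0 = 36*(-259/340) + 0 = -2331/85 + 0 = -2331/85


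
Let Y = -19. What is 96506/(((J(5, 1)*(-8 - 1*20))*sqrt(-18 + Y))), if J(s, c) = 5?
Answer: 48253*I*sqrt(37)/2590 ≈ 113.32*I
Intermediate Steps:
96506/(((J(5, 1)*(-8 - 1*20))*sqrt(-18 + Y))) = 96506/(((5*(-8 - 1*20))*sqrt(-18 - 19))) = 96506/(((5*(-8 - 20))*sqrt(-37))) = 96506/(((5*(-28))*(I*sqrt(37)))) = 96506/((-140*I*sqrt(37))) = 96506*(I*sqrt(37)/5180) = 48253*I*sqrt(37)/2590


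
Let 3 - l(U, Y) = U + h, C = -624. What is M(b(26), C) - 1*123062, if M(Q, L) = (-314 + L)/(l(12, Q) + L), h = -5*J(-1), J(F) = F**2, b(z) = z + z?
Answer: -38640999/314 ≈ -1.2306e+5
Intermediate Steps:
b(z) = 2*z
h = -5 (h = -5*(-1)**2 = -5*1 = -5)
l(U, Y) = 8 - U (l(U, Y) = 3 - (U - 5) = 3 - (-5 + U) = 3 + (5 - U) = 8 - U)
M(Q, L) = (-314 + L)/(-4 + L) (M(Q, L) = (-314 + L)/((8 - 1*12) + L) = (-314 + L)/((8 - 12) + L) = (-314 + L)/(-4 + L))
M(b(26), C) - 1*123062 = (-314 - 624)/(-4 - 624) - 1*123062 = -938/(-628) - 123062 = -1/628*(-938) - 123062 = 469/314 - 123062 = -38640999/314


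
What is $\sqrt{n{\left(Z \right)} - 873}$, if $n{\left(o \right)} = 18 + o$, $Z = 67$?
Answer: $2 i \sqrt{197} \approx 28.071 i$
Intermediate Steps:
$\sqrt{n{\left(Z \right)} - 873} = \sqrt{\left(18 + 67\right) - 873} = \sqrt{85 - 873} = \sqrt{-788} = 2 i \sqrt{197}$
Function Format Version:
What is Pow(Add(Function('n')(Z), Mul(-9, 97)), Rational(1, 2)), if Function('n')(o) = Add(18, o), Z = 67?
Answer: Mul(2, I, Pow(197, Rational(1, 2))) ≈ Mul(28.071, I)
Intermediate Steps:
Pow(Add(Function('n')(Z), Mul(-9, 97)), Rational(1, 2)) = Pow(Add(Add(18, 67), Mul(-9, 97)), Rational(1, 2)) = Pow(Add(85, -873), Rational(1, 2)) = Pow(-788, Rational(1, 2)) = Mul(2, I, Pow(197, Rational(1, 2)))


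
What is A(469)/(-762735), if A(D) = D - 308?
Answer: -161/762735 ≈ -0.00021108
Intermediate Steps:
A(D) = -308 + D
A(469)/(-762735) = (-308 + 469)/(-762735) = 161*(-1/762735) = -161/762735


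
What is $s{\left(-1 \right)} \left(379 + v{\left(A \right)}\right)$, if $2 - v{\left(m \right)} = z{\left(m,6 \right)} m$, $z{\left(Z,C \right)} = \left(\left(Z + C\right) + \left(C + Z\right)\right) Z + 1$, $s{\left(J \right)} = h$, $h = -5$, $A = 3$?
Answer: $-1080$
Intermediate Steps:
$s{\left(J \right)} = -5$
$z{\left(Z,C \right)} = 1 + Z \left(2 C + 2 Z\right)$ ($z{\left(Z,C \right)} = \left(\left(C + Z\right) + \left(C + Z\right)\right) Z + 1 = \left(2 C + 2 Z\right) Z + 1 = Z \left(2 C + 2 Z\right) + 1 = 1 + Z \left(2 C + 2 Z\right)$)
$v{\left(m \right)} = 2 - m \left(1 + 2 m^{2} + 12 m\right)$ ($v{\left(m \right)} = 2 - \left(1 + 2 m^{2} + 2 \cdot 6 m\right) m = 2 - \left(1 + 2 m^{2} + 12 m\right) m = 2 - m \left(1 + 2 m^{2} + 12 m\right)$)
$s{\left(-1 \right)} \left(379 + v{\left(A \right)}\right) = - 5 \left(379 + \left(2 - 3 \left(1 + 2 \cdot 3^{2} + 12 \cdot 3\right)\right)\right) = - 5 \left(379 + \left(2 - 3 \left(1 + 2 \cdot 9 + 36\right)\right)\right) = - 5 \left(379 + \left(2 - 3 \left(1 + 18 + 36\right)\right)\right) = - 5 \left(379 + \left(2 - 3 \cdot 55\right)\right) = - 5 \left(379 + \left(2 - 165\right)\right) = - 5 \left(379 - 163\right) = \left(-5\right) 216 = -1080$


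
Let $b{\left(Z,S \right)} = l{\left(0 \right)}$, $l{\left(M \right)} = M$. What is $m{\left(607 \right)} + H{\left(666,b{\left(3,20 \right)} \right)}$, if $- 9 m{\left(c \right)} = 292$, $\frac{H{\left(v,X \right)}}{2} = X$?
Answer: $- \frac{292}{9} \approx -32.444$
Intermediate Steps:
$b{\left(Z,S \right)} = 0$
$H{\left(v,X \right)} = 2 X$
$m{\left(c \right)} = - \frac{292}{9}$ ($m{\left(c \right)} = \left(- \frac{1}{9}\right) 292 = - \frac{292}{9}$)
$m{\left(607 \right)} + H{\left(666,b{\left(3,20 \right)} \right)} = - \frac{292}{9} + 2 \cdot 0 = - \frac{292}{9} + 0 = - \frac{292}{9}$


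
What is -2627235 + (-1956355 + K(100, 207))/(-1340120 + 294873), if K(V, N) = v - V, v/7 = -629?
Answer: -2746107541187/1045247 ≈ -2.6272e+6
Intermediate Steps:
v = -4403 (v = 7*(-629) = -4403)
K(V, N) = -4403 - V
-2627235 + (-1956355 + K(100, 207))/(-1340120 + 294873) = -2627235 + (-1956355 + (-4403 - 1*100))/(-1340120 + 294873) = -2627235 + (-1956355 + (-4403 - 100))/(-1045247) = -2627235 + (-1956355 - 4503)*(-1/1045247) = -2627235 - 1960858*(-1/1045247) = -2627235 + 1960858/1045247 = -2746107541187/1045247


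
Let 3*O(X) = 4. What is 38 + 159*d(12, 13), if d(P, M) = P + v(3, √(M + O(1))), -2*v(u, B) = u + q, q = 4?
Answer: 2779/2 ≈ 1389.5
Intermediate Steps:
O(X) = 4/3 (O(X) = (⅓)*4 = 4/3)
v(u, B) = -2 - u/2 (v(u, B) = -(u + 4)/2 = -(4 + u)/2 = -2 - u/2)
d(P, M) = -7/2 + P (d(P, M) = P + (-2 - ½*3) = P + (-2 - 3/2) = P - 7/2 = -7/2 + P)
38 + 159*d(12, 13) = 38 + 159*(-7/2 + 12) = 38 + 159*(17/2) = 38 + 2703/2 = 2779/2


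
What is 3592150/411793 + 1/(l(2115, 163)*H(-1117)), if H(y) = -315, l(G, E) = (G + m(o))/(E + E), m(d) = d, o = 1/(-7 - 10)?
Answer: 20340324294847/2331882869715 ≈ 8.7227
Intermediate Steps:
o = -1/17 (o = 1/(-17) = -1/17 ≈ -0.058824)
l(G, E) = (-1/17 + G)/(2*E) (l(G, E) = (G - 1/17)/(E + E) = (-1/17 + G)/((2*E)) = (-1/17 + G)*(1/(2*E)) = (-1/17 + G)/(2*E))
3592150/411793 + 1/(l(2115, 163)*H(-1117)) = 3592150/411793 + 1/(((1/34)*(-1 + 17*2115)/163)*(-315)) = 3592150*(1/411793) - 1/315/((1/34)*(1/163)*(-1 + 35955)) = 3592150/411793 - 1/315/((1/34)*(1/163)*35954) = 3592150/411793 - 1/315/(17977/2771) = 3592150/411793 + (2771/17977)*(-1/315) = 3592150/411793 - 2771/5662755 = 20340324294847/2331882869715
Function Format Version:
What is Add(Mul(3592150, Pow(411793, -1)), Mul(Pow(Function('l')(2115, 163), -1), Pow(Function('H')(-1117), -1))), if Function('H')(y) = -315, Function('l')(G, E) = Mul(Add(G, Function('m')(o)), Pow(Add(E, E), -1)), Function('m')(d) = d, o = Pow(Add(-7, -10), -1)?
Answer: Rational(20340324294847, 2331882869715) ≈ 8.7227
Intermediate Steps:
o = Rational(-1, 17) (o = Pow(-17, -1) = Rational(-1, 17) ≈ -0.058824)
Function('l')(G, E) = Mul(Rational(1, 2), Pow(E, -1), Add(Rational(-1, 17), G)) (Function('l')(G, E) = Mul(Add(G, Rational(-1, 17)), Pow(Add(E, E), -1)) = Mul(Add(Rational(-1, 17), G), Pow(Mul(2, E), -1)) = Mul(Add(Rational(-1, 17), G), Mul(Rational(1, 2), Pow(E, -1))) = Mul(Rational(1, 2), Pow(E, -1), Add(Rational(-1, 17), G)))
Add(Mul(3592150, Pow(411793, -1)), Mul(Pow(Function('l')(2115, 163), -1), Pow(Function('H')(-1117), -1))) = Add(Mul(3592150, Pow(411793, -1)), Mul(Pow(Mul(Rational(1, 34), Pow(163, -1), Add(-1, Mul(17, 2115))), -1), Pow(-315, -1))) = Add(Mul(3592150, Rational(1, 411793)), Mul(Pow(Mul(Rational(1, 34), Rational(1, 163), Add(-1, 35955)), -1), Rational(-1, 315))) = Add(Rational(3592150, 411793), Mul(Pow(Mul(Rational(1, 34), Rational(1, 163), 35954), -1), Rational(-1, 315))) = Add(Rational(3592150, 411793), Mul(Pow(Rational(17977, 2771), -1), Rational(-1, 315))) = Add(Rational(3592150, 411793), Mul(Rational(2771, 17977), Rational(-1, 315))) = Add(Rational(3592150, 411793), Rational(-2771, 5662755)) = Rational(20340324294847, 2331882869715)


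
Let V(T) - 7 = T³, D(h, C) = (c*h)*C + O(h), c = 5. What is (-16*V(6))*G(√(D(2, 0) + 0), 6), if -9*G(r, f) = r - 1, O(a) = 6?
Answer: -3568/9 + 3568*√6/9 ≈ 574.64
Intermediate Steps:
D(h, C) = 6 + 5*C*h (D(h, C) = (5*h)*C + 6 = 5*C*h + 6 = 6 + 5*C*h)
V(T) = 7 + T³
G(r, f) = ⅑ - r/9 (G(r, f) = -(r - 1)/9 = -(-1 + r)/9 = ⅑ - r/9)
(-16*V(6))*G(√(D(2, 0) + 0), 6) = (-16*(7 + 6³))*(⅑ - √((6 + 5*0*2) + 0)/9) = (-16*(7 + 216))*(⅑ - √((6 + 0) + 0)/9) = (-16*223)*(⅑ - √(6 + 0)/9) = -3568*(⅑ - √6/9) = -3568/9 + 3568*√6/9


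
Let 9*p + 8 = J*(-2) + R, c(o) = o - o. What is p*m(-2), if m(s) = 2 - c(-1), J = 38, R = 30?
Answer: -12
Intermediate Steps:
c(o) = 0
m(s) = 2 (m(s) = 2 - 1*0 = 2 + 0 = 2)
p = -6 (p = -8/9 + (38*(-2) + 30)/9 = -8/9 + (-76 + 30)/9 = -8/9 + (⅑)*(-46) = -8/9 - 46/9 = -6)
p*m(-2) = -6*2 = -12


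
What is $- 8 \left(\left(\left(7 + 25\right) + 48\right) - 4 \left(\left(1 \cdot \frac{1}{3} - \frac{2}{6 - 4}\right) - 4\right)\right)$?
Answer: $- \frac{2368}{3} \approx -789.33$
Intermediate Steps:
$- 8 \left(\left(\left(7 + 25\right) + 48\right) - 4 \left(\left(1 \cdot \frac{1}{3} - \frac{2}{6 - 4}\right) - 4\right)\right) = - 8 \left(\left(32 + 48\right) - 4 \left(\left(1 \cdot \frac{1}{3} - \frac{2}{6 - 4}\right) - 4\right)\right) = - 8 \left(80 - 4 \left(\left(\frac{1}{3} - \frac{2}{2}\right) - 4\right)\right) = - 8 \left(80 - 4 \left(\left(\frac{1}{3} - 1\right) - 4\right)\right) = - 8 \left(80 - 4 \left(- \frac{2}{3} - 4\right)\right) = - 8 \left(80 - - \frac{56}{3}\right) = - 8 \left(80 + \frac{56}{3}\right) = \left(-8\right) \frac{296}{3} = - \frac{2368}{3}$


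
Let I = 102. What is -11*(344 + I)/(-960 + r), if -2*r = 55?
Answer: 9812/1975 ≈ 4.9681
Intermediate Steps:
r = -55/2 (r = -1/2*55 = -55/2 ≈ -27.500)
-11*(344 + I)/(-960 + r) = -11*(344 + 102)/(-960 - 55/2) = -4906/(-1975/2) = -4906*(-2)/1975 = -11*(-892/1975) = 9812/1975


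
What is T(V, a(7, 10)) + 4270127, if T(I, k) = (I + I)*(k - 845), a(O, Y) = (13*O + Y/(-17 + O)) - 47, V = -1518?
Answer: 6704999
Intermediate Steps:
a(O, Y) = -47 + 13*O + Y/(-17 + O) (a(O, Y) = (13*O + Y/(-17 + O)) - 47 = -47 + 13*O + Y/(-17 + O))
T(I, k) = 2*I*(-845 + k) (T(I, k) = (2*I)*(-845 + k) = 2*I*(-845 + k))
T(V, a(7, 10)) + 4270127 = 2*(-1518)*(-845 + (799 + 10 - 268*7 + 13*7²)/(-17 + 7)) + 4270127 = 2*(-1518)*(-845 + (799 + 10 - 1876 + 13*49)/(-10)) + 4270127 = 2*(-1518)*(-845 - (799 + 10 - 1876 + 637)/10) + 4270127 = 2*(-1518)*(-845 - ⅒*(-430)) + 4270127 = 2*(-1518)*(-845 + 43) + 4270127 = 2*(-1518)*(-802) + 4270127 = 2434872 + 4270127 = 6704999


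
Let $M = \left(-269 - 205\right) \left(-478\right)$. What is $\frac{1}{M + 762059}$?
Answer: $\frac{1}{988631} \approx 1.0115 \cdot 10^{-6}$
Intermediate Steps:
$M = 226572$ ($M = \left(-474\right) \left(-478\right) = 226572$)
$\frac{1}{M + 762059} = \frac{1}{226572 + 762059} = \frac{1}{988631}$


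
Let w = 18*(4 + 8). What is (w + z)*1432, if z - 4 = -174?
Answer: 65872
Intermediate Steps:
z = -170 (z = 4 - 174 = -170)
w = 216 (w = 18*12 = 216)
(w + z)*1432 = (216 - 170)*1432 = 46*1432 = 65872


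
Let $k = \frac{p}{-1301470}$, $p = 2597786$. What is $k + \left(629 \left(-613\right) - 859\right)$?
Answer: $- \frac{251468729353}{650735} \approx -3.8644 \cdot 10^{5}$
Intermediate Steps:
$k = - \frac{1298893}{650735}$ ($k = \frac{2597786}{-1301470} = 2597786 \left(- \frac{1}{1301470}\right) = - \frac{1298893}{650735} \approx -1.996$)
$k + \left(629 \left(-613\right) - 859\right) = - \frac{1298893}{650735} + \left(629 \left(-613\right) - 859\right) = - \frac{1298893}{650735} - 386436 = - \frac{251468729353}{650735}$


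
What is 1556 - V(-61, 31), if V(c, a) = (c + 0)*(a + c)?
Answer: -274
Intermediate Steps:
V(c, a) = c*(a + c)
1556 - V(-61, 31) = 1556 - (-61)*(31 - 61) = 1556 - (-61)*(-30) = 1556 - 1*1830 = 1556 - 1830 = -274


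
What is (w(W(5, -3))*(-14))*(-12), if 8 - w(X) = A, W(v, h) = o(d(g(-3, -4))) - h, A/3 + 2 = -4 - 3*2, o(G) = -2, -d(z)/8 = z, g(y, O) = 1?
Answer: 7392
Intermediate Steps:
d(z) = -8*z
A = -36 (A = -6 + 3*(-4 - 3*2) = -6 + 3*(-4 - 6) = -6 + 3*(-10) = -6 - 30 = -36)
W(v, h) = -2 - h
w(X) = 44 (w(X) = 8 - 1*(-36) = 8 + 36 = 44)
(w(W(5, -3))*(-14))*(-12) = (44*(-14))*(-12) = -616*(-12) = 7392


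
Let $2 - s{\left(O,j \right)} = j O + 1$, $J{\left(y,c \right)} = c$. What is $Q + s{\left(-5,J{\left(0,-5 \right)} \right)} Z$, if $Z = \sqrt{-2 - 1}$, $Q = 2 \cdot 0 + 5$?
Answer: $5 - 24 i \sqrt{3} \approx 5.0 - 41.569 i$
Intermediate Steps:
$s{\left(O,j \right)} = 1 - O j$ ($s{\left(O,j \right)} = 2 - \left(j O + 1\right) = 2 - \left(O j + 1\right) = 2 - \left(1 + O j\right) = 1 - O j$)
$Q = 5$ ($Q = 0 + 5 = 5$)
$Z = i \sqrt{3}$ ($Z = \sqrt{-3} = i \sqrt{3} \approx 1.732 i$)
$Q + s{\left(-5,J{\left(0,-5 \right)} \right)} Z = 5 + \left(1 - \left(-5\right) \left(-5\right)\right) i \sqrt{3} = 5 + \left(1 - 25\right) i \sqrt{3} = 5 - 24 i \sqrt{3}$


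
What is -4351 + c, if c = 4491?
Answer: 140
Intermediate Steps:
-4351 + c = -4351 + 4491 = 140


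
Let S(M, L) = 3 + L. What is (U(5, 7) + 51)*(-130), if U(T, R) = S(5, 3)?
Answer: -7410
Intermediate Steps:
U(T, R) = 6 (U(T, R) = 3 + 3 = 6)
(U(5, 7) + 51)*(-130) = (6 + 51)*(-130) = 57*(-130) = -7410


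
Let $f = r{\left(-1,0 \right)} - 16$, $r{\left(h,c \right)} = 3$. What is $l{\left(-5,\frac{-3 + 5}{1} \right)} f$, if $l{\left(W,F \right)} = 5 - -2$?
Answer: $-91$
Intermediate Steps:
$l{\left(W,F \right)} = 7$ ($l{\left(W,F \right)} = 5 + 2 = 7$)
$f = -13$ ($f = 3 - 16 = -13$)
$l{\left(-5,\frac{-3 + 5}{1} \right)} f = 7 \left(-13\right) = -91$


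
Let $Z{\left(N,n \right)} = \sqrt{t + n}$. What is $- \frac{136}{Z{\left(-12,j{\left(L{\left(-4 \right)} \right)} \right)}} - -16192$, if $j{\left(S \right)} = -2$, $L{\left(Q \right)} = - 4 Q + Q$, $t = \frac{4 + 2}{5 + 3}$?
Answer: $16192 + \frac{272 i \sqrt{5}}{5} \approx 16192.0 + 121.64 i$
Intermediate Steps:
$t = \frac{3}{4}$ ($t = \frac{6}{8} = 6 \cdot \frac{1}{8} = \frac{3}{4} \approx 0.75$)
$L{\left(Q \right)} = - 3 Q$
$Z{\left(N,n \right)} = \sqrt{\frac{3}{4} + n}$
$- \frac{136}{Z{\left(-12,j{\left(L{\left(-4 \right)} \right)} \right)}} - -16192 = - \frac{136}{\frac{1}{2} \sqrt{3 + 4 \left(-2\right)}} - -16192 = - \frac{136}{\frac{1}{2} \sqrt{3 - 8}} + 16192 = - \frac{136}{\frac{1}{2} \sqrt{-5}} + 16192 = - \frac{136}{\frac{1}{2} i \sqrt{5}} + 16192 = - 136 \left(- \frac{2 i \sqrt{5}}{5}\right) + 16192 = \frac{272 i \sqrt{5}}{5} + 16192 = 16192 + \frac{272 i \sqrt{5}}{5}$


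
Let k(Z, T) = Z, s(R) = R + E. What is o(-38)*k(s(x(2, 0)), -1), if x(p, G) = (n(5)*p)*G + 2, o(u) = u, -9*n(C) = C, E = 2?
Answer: -152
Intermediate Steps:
n(C) = -C/9
x(p, G) = 2 - 5*G*p/9 (x(p, G) = ((-⅑*5)*p)*G + 2 = (-5*p/9)*G + 2 = -5*G*p/9 + 2 = 2 - 5*G*p/9)
s(R) = 2 + R (s(R) = R + 2 = 2 + R)
o(-38)*k(s(x(2, 0)), -1) = -38*(2 + (2 - 5/9*0*2)) = -38*(2 + (2 + 0)) = -38*(2 + 2) = -38*4 = -152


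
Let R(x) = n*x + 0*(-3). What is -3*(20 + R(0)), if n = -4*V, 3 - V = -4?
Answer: -60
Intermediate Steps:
V = 7 (V = 3 - 1*(-4) = 3 + 4 = 7)
n = -28 (n = -4*7 = -28)
R(x) = -28*x (R(x) = -28*x + 0*(-3) = -28*x + 0 = -28*x)
-3*(20 + R(0)) = -3*(20 - 28*0) = -3*(20 + 0) = -3*20 = -60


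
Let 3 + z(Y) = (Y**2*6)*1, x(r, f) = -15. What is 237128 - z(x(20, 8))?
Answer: 235781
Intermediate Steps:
z(Y) = -3 + 6*Y**2 (z(Y) = -3 + (Y**2*6)*1 = -3 + (6*Y**2)*1 = -3 + 6*Y**2)
237128 - z(x(20, 8)) = 237128 - (-3 + 6*(-15)**2) = 237128 - (-3 + 6*225) = 237128 - (-3 + 1350) = 237128 - 1*1347 = 237128 - 1347 = 235781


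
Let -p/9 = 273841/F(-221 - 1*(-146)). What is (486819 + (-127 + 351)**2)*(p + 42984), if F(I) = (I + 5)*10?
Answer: 3496199277231/140 ≈ 2.4973e+10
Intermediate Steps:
F(I) = 50 + 10*I (F(I) = (5 + I)*10 = 50 + 10*I)
p = 2464569/700 (p = -2464569/(50 + 10*(-221 - 1*(-146))) = -2464569/(50 + 10*(-221 + 146)) = -2464569/(50 + 10*(-75)) = -2464569/(50 - 750) = -2464569/(-700) = -2464569*(-1)/700 = -9*(-273841/700) = 2464569/700 ≈ 3520.8)
(486819 + (-127 + 351)**2)*(p + 42984) = (486819 + (-127 + 351)**2)*(2464569/700 + 42984) = (486819 + 224**2)*(32553369/700) = (486819 + 50176)*(32553369/700) = 536995*(32553369/700) = 3496199277231/140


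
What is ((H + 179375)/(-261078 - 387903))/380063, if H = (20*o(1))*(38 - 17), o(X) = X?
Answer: -179795/246653665803 ≈ -7.2894e-7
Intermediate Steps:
H = 420 (H = (20*1)*(38 - 17) = 20*21 = 420)
((H + 179375)/(-261078 - 387903))/380063 = ((420 + 179375)/(-261078 - 387903))/380063 = (179795/(-648981))*(1/380063) = (179795*(-1/648981))*(1/380063) = -179795/648981*1/380063 = -179795/246653665803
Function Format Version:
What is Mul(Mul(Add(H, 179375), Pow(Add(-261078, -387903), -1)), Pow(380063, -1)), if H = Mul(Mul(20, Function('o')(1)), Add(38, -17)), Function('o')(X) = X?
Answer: Rational(-179795, 246653665803) ≈ -7.2894e-7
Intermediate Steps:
H = 420 (H = Mul(Mul(20, 1), Add(38, -17)) = Mul(20, 21) = 420)
Mul(Mul(Add(H, 179375), Pow(Add(-261078, -387903), -1)), Pow(380063, -1)) = Mul(Mul(Add(420, 179375), Pow(Add(-261078, -387903), -1)), Pow(380063, -1)) = Mul(Mul(179795, Pow(-648981, -1)), Rational(1, 380063)) = Mul(Mul(179795, Rational(-1, 648981)), Rational(1, 380063)) = Mul(Rational(-179795, 648981), Rational(1, 380063)) = Rational(-179795, 246653665803)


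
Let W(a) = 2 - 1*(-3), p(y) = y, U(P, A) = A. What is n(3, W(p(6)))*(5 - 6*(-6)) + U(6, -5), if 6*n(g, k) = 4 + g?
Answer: 257/6 ≈ 42.833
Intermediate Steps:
W(a) = 5 (W(a) = 2 + 3 = 5)
n(g, k) = ⅔ + g/6 (n(g, k) = (4 + g)/6 = ⅔ + g/6)
n(3, W(p(6)))*(5 - 6*(-6)) + U(6, -5) = (⅔ + (⅙)*3)*(5 - 6*(-6)) - 5 = (⅔ + ½)*(5 + 36) - 5 = (7/6)*41 - 5 = 287/6 - 5 = 257/6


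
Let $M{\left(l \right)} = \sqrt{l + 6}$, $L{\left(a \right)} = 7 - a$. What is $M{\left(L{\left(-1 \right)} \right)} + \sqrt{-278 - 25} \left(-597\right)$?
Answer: $\sqrt{14} - 597 i \sqrt{303} \approx 3.7417 - 10392.0 i$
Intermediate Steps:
$M{\left(l \right)} = \sqrt{6 + l}$
$M{\left(L{\left(-1 \right)} \right)} + \sqrt{-278 - 25} \left(-597\right) = \sqrt{6 + \left(7 - -1\right)} + \sqrt{-278 - 25} \left(-597\right) = \sqrt{6 + \left(7 + 1\right)} + \sqrt{-303} \left(-597\right) = \sqrt{6 + 8} + i \sqrt{303} \left(-597\right) = \sqrt{14} - 597 i \sqrt{303}$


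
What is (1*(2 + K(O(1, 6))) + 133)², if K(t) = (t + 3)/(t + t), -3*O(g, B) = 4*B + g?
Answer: 11444689/625 ≈ 18312.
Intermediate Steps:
O(g, B) = -4*B/3 - g/3 (O(g, B) = -(4*B + g)/3 = -(g + 4*B)/3 = -4*B/3 - g/3)
K(t) = (3 + t)/(2*t) (K(t) = (3 + t)/((2*t)) = (3 + t)*(1/(2*t)) = (3 + t)/(2*t))
(1*(2 + K(O(1, 6))) + 133)² = (1*(2 + (3 + (-4/3*6 - ⅓*1))/(2*(-4/3*6 - ⅓*1))) + 133)² = (1*(2 + (3 + (-8 - ⅓))/(2*(-8 - ⅓))) + 133)² = (1*(2 + (3 - 25/3)/(2*(-25/3))) + 133)² = (1*(2 + (½)*(-3/25)*(-16/3)) + 133)² = (1*(2 + 8/25) + 133)² = (1*(58/25) + 133)² = (58/25 + 133)² = (3383/25)² = 11444689/625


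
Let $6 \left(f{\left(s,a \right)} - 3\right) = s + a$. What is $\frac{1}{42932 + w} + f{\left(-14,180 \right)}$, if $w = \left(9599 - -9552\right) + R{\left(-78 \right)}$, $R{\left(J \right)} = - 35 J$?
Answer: $\frac{5962799}{194439} \approx 30.667$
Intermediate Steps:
$w = 21881$ ($w = \left(9599 - -9552\right) - -2730 = \left(9599 + 9552\right) + 2730 = 19151 + 2730 = 21881$)
$f{\left(s,a \right)} = 3 + \frac{a}{6} + \frac{s}{6}$ ($f{\left(s,a \right)} = 3 + \frac{s + a}{6} = 3 + \frac{a + s}{6} = 3 + \left(\frac{a}{6} + \frac{s}{6}\right) = 3 + \frac{a}{6} + \frac{s}{6}$)
$\frac{1}{42932 + w} + f{\left(-14,180 \right)} = \frac{1}{42932 + 21881} + \left(3 + \frac{1}{6} \cdot 180 + \frac{1}{6} \left(-14\right)\right) = \frac{1}{64813} + \left(3 + 30 - \frac{7}{3}\right) = \frac{1}{64813} + \frac{92}{3} = \frac{5962799}{194439}$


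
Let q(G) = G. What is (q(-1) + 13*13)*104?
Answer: 17472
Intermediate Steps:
(q(-1) + 13*13)*104 = (-1 + 13*13)*104 = (-1 + 169)*104 = 168*104 = 17472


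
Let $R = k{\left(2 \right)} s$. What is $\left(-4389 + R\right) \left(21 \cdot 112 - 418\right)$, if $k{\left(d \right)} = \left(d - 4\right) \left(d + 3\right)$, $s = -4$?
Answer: $-8410966$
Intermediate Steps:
$k{\left(d \right)} = \left(-4 + d\right) \left(3 + d\right)$
$R = 40$ ($R = \left(-12 + 2^{2} - 2\right) \left(-4\right) = \left(-12 + 4 - 2\right) \left(-4\right) = \left(-10\right) \left(-4\right) = 40$)
$\left(-4389 + R\right) \left(21 \cdot 112 - 418\right) = \left(-4389 + 40\right) \left(21 \cdot 112 - 418\right) = - 4349 \left(2352 - 418\right) = \left(-4349\right) 1934 = -8410966$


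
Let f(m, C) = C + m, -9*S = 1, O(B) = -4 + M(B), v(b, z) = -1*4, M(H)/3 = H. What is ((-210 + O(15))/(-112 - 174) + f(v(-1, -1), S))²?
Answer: 485809/39204 ≈ 12.392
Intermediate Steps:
M(H) = 3*H
v(b, z) = -4
O(B) = -4 + 3*B
S = -⅑ (S = -⅑*1 = -⅑ ≈ -0.11111)
((-210 + O(15))/(-112 - 174) + f(v(-1, -1), S))² = ((-210 + (-4 + 3*15))/(-112 - 174) + (-⅑ - 4))² = ((-210 + (-4 + 45))/(-286) - 37/9)² = ((-210 + 41)*(-1/286) - 37/9)² = (-169*(-1/286) - 37/9)² = (13/22 - 37/9)² = (-697/198)² = 485809/39204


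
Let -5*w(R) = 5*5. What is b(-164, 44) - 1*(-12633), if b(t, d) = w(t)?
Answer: 12628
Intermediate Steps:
w(R) = -5
b(t, d) = -5
b(-164, 44) - 1*(-12633) = -5 - 1*(-12633) = -5 + 12633 = 12628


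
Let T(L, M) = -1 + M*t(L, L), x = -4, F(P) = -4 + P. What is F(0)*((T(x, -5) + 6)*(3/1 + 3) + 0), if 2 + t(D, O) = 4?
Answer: 120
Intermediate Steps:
t(D, O) = 2 (t(D, O) = -2 + 4 = 2)
T(L, M) = -1 + 2*M (T(L, M) = -1 + M*2 = -1 + 2*M)
F(0)*((T(x, -5) + 6)*(3/1 + 3) + 0) = (-4 + 0)*(((-1 + 2*(-5)) + 6)*(3/1 + 3) + 0) = -4*(((-1 - 10) + 6)*(3*1 + 3) + 0) = -4*((-11 + 6)*(3 + 3) + 0) = -4*(-5*6 + 0) = -4*(-30 + 0) = -4*(-30) = 120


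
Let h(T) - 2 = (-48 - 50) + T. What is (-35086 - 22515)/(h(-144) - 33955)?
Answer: 57601/34195 ≈ 1.6845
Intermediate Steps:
h(T) = -96 + T (h(T) = 2 + ((-48 - 50) + T) = 2 + (-98 + T) = -96 + T)
(-35086 - 22515)/(h(-144) - 33955) = (-35086 - 22515)/((-96 - 144) - 33955) = -57601/(-240 - 33955) = -57601/(-34195) = -57601*(-1/34195) = 57601/34195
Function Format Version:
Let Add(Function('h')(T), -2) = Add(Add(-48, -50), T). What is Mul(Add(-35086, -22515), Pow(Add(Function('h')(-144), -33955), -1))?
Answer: Rational(57601, 34195) ≈ 1.6845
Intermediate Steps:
Function('h')(T) = Add(-96, T) (Function('h')(T) = Add(2, Add(Add(-48, -50), T)) = Add(2, Add(-98, T)) = Add(-96, T))
Mul(Add(-35086, -22515), Pow(Add(Function('h')(-144), -33955), -1)) = Mul(Add(-35086, -22515), Pow(Add(Add(-96, -144), -33955), -1)) = Mul(-57601, Pow(Add(-240, -33955), -1)) = Mul(-57601, Pow(-34195, -1)) = Mul(-57601, Rational(-1, 34195)) = Rational(57601, 34195)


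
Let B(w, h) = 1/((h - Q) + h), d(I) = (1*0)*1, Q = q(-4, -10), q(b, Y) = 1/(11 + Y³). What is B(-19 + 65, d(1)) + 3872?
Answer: 4861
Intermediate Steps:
Q = -1/989 (Q = 1/(11 + (-10)³) = 1/(11 - 1000) = 1/(-989) = -1/989 ≈ -0.0010111)
d(I) = 0 (d(I) = 0*1 = 0)
B(w, h) = 1/(1/989 + 2*h) (B(w, h) = 1/((h - 1*(-1/989)) + h) = 1/((h + 1/989) + h) = 1/((1/989 + h) + h) = 1/(1/989 + 2*h))
B(-19 + 65, d(1)) + 3872 = 989/(1 + 1978*0) + 3872 = 989/(1 + 0) + 3872 = 989/1 + 3872 = 989*1 + 3872 = 989 + 3872 = 4861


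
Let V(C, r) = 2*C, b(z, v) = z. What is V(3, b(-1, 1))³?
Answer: 216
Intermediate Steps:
V(3, b(-1, 1))³ = (2*3)³ = 6³ = 216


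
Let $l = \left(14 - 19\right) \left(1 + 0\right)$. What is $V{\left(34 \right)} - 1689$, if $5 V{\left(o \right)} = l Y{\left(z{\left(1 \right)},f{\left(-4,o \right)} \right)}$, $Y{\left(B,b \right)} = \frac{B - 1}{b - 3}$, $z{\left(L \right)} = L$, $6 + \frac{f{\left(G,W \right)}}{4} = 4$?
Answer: $-1689$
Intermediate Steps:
$f{\left(G,W \right)} = -8$ ($f{\left(G,W \right)} = -24 + 4 \cdot 4 = -24 + 16 = -8$)
$l = -5$ ($l = \left(-5\right) 1 = -5$)
$Y{\left(B,b \right)} = \frac{-1 + B}{-3 + b}$
$V{\left(o \right)} = 0$ ($V{\left(o \right)} = \frac{\left(-5\right) \frac{-1 + 1}{-3 - 8}}{5} = \frac{\left(-5\right) \frac{1}{-11} \cdot 0}{5} = \frac{\left(-5\right) \left(\left(- \frac{1}{11}\right) 0\right)}{5} = \frac{\left(-5\right) 0}{5} = \frac{1}{5} \cdot 0 = 0$)
$V{\left(34 \right)} - 1689 = 0 - 1689 = -1689$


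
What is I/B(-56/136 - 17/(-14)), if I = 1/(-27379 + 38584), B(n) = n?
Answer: 238/2140155 ≈ 0.00011121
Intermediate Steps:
I = 1/11205 ≈ 8.9246e-5
I/B(-56/136 - 17/(-14)) = 1/(11205*(-56/136 - 17/(-14))) = 1/(11205*(-56*1/136 - 17*(-1/14))) = 1/(11205*(-7/17 + 17/14)) = 1/(11205*(191/238)) = (1/11205)*(238/191) = 238/2140155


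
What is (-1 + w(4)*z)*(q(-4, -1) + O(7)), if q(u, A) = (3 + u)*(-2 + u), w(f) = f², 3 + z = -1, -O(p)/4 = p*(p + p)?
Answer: 25090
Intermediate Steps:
O(p) = -8*p² (O(p) = -4*p*(p + p) = -4*p*2*p = -8*p²)
z = -4 (z = -3 - 1 = -4)
q(u, A) = (-2 + u)*(3 + u)
(-1 + w(4)*z)*(q(-4, -1) + O(7)) = (-1 + 4²*(-4))*((-6 - 4 + (-4)²) - 8*7²) = (-1 + 16*(-4))*((-6 - 4 + 16) - 8*49) = (-1 - 64)*(6 - 392) = -65*(-386) = 25090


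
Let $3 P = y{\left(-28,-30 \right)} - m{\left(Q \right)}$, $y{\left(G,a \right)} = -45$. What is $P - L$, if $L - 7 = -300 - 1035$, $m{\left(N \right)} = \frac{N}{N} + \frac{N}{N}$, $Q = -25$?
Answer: $\frac{3937}{3} \approx 1312.3$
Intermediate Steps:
$m{\left(N \right)} = 2$ ($m{\left(N \right)} = 1 + 1 = 2$)
$L = -1328$ ($L = 7 - 1335 = -1328$)
$P = - \frac{47}{3}$ ($P = \frac{-45 - 2}{3} = \frac{1}{3} \left(-47\right) = - \frac{47}{3} \approx -15.667$)
$P - L = - \frac{47}{3} - -1328 = - \frac{47}{3} + 1328 = \frac{3937}{3}$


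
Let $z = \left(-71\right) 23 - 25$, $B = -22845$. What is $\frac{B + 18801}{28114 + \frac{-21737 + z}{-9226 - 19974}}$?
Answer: $- \frac{23616960}{164190439} \approx -0.14384$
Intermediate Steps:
$z = -1658$ ($z = -1633 - 25 = -1658$)
$\frac{B + 18801}{28114 + \frac{-21737 + z}{-9226 - 19974}} = \frac{-22845 + 18801}{28114 + \frac{-21737 - 1658}{-9226 - 19974}} = - \frac{4044}{28114 - \frac{23395}{-29200}} = - \frac{4044}{28114 - - \frac{4679}{5840}} = - \frac{4044}{28114 + \frac{4679}{5840}} = - \frac{4044}{\frac{164190439}{5840}} = \left(-4044\right) \frac{5840}{164190439} = - \frac{23616960}{164190439}$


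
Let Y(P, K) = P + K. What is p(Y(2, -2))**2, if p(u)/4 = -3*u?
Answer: 0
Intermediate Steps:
Y(P, K) = K + P
p(u) = -12*u (p(u) = 4*(-3*u) = -12*u)
p(Y(2, -2))**2 = (-12*(-2 + 2))**2 = (-12*0)**2 = 0**2 = 0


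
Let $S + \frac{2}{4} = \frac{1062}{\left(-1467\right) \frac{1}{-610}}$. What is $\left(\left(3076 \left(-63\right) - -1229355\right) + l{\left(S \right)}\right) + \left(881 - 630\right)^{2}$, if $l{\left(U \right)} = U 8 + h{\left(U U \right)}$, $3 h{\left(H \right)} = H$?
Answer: $\frac{372056883241}{318828} \approx 1.167 \cdot 10^{6}$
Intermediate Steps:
$h{\left(H \right)} = \frac{H}{3}$
$S = \frac{143797}{326}$ ($S = - \frac{1}{2} + \frac{1062}{\left(-1467\right) \frac{1}{-610}} = - \frac{1}{2} + \frac{1062}{\left(-1467\right) \left(- \frac{1}{610}\right)} = - \frac{1}{2} + \frac{1062}{\frac{1467}{610}} = - \frac{1}{2} + 1062 \cdot \frac{610}{1467} = - \frac{1}{2} + \frac{71980}{163} = \frac{143797}{326} \approx 441.1$)
$l{\left(U \right)} = 8 U + \frac{U^{2}}{3}$ ($l{\left(U \right)} = U 8 + \frac{U U}{3} = 8 U + \frac{U^{2}}{3}$)
$\left(\left(3076 \left(-63\right) - -1229355\right) + l{\left(S \right)}\right) + \left(881 - 630\right)^{2} = \left(\left(3076 \left(-63\right) - -1229355\right) + \frac{1}{3} \cdot \frac{143797}{326} \left(24 + \frac{143797}{326}\right)\right) + \left(881 - 630\right)^{2} = \left(\left(-193788 + 1229355\right) + \frac{1}{3} \cdot \frac{143797}{326} \cdot \frac{151621}{326}\right) + 251^{2} = \left(1035567 + \frac{21802644937}{318828}\right) + 63001 = \frac{351970400413}{318828} + 63001 = \frac{372056883241}{318828}$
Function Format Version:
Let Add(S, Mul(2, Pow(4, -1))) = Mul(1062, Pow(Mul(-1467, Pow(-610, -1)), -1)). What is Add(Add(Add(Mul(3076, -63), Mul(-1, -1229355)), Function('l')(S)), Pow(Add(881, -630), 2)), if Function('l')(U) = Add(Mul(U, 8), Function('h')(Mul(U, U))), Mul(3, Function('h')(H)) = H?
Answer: Rational(372056883241, 318828) ≈ 1.1670e+6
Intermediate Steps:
Function('h')(H) = Mul(Rational(1, 3), H)
S = Rational(143797, 326) (S = Add(Rational(-1, 2), Mul(1062, Pow(Mul(-1467, Pow(-610, -1)), -1))) = Add(Rational(-1, 2), Mul(1062, Pow(Mul(-1467, Rational(-1, 610)), -1))) = Add(Rational(-1, 2), Mul(1062, Pow(Rational(1467, 610), -1))) = Add(Rational(-1, 2), Mul(1062, Rational(610, 1467))) = Add(Rational(-1, 2), Rational(71980, 163)) = Rational(143797, 326) ≈ 441.10)
Function('l')(U) = Add(Mul(8, U), Mul(Rational(1, 3), Pow(U, 2))) (Function('l')(U) = Add(Mul(U, 8), Mul(Rational(1, 3), Mul(U, U))) = Add(Mul(8, U), Mul(Rational(1, 3), Pow(U, 2))))
Add(Add(Add(Mul(3076, -63), Mul(-1, -1229355)), Function('l')(S)), Pow(Add(881, -630), 2)) = Add(Add(Add(Mul(3076, -63), Mul(-1, -1229355)), Mul(Rational(1, 3), Rational(143797, 326), Add(24, Rational(143797, 326)))), Pow(Add(881, -630), 2)) = Add(Add(Add(-193788, 1229355), Mul(Rational(1, 3), Rational(143797, 326), Rational(151621, 326))), Pow(251, 2)) = Add(Add(1035567, Rational(21802644937, 318828)), 63001) = Add(Rational(351970400413, 318828), 63001) = Rational(372056883241, 318828)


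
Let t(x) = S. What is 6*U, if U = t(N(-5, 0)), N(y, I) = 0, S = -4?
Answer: -24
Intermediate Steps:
t(x) = -4
U = -4
6*U = 6*(-4) = -24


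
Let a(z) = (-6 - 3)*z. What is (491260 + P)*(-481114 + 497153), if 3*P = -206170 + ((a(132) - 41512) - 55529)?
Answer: 18755701859/3 ≈ 6.2519e+9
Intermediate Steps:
a(z) = -9*z
P = -304399/3 (P = (-206170 + ((-9*132 - 41512) - 55529))/3 = (-206170 + ((-1188 - 41512) - 55529))/3 = (-206170 + (-42700 - 55529))/3 = (-206170 - 98229)/3 = (⅓)*(-304399) = -304399/3 ≈ -1.0147e+5)
(491260 + P)*(-481114 + 497153) = (491260 - 304399/3)*(-481114 + 497153) = (1169381/3)*16039 = 18755701859/3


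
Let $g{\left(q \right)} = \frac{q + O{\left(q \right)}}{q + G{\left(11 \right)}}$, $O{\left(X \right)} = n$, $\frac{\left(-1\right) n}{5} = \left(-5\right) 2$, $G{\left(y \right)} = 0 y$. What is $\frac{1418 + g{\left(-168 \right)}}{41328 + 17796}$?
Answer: $\frac{9167}{382032} \approx 0.023995$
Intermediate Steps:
$G{\left(y \right)} = 0$
$n = 50$ ($n = - 5 \left(\left(-5\right) 2\right) = \left(-5\right) \left(-10\right) = 50$)
$O{\left(X \right)} = 50$
$g{\left(q \right)} = \frac{50 + q}{q}$ ($g{\left(q \right)} = \frac{q + 50}{q + 0} = \frac{50 + q}{q}$)
$\frac{1418 + g{\left(-168 \right)}}{41328 + 17796} = \frac{1418 + \frac{50 - 168}{-168}}{41328 + 17796} = \frac{1418 - - \frac{59}{84}}{59124} = \left(1418 + \frac{59}{84}\right) \frac{1}{59124} = \frac{119171}{84} \cdot \frac{1}{59124} = \frac{9167}{382032}$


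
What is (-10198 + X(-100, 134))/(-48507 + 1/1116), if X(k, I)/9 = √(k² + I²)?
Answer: 11380968/54133811 - 20088*√6989/54133811 ≈ 0.17922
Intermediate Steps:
X(k, I) = 9*√(I² + k²) (X(k, I) = 9*√(k² + I²) = 9*√(I² + k²))
(-10198 + X(-100, 134))/(-48507 + 1/1116) = (-10198 + 9*√(134² + (-100)²))/(-48507 + 1/1116) = (-10198 + 9*√(17956 + 10000))/(-48507 + 1/1116) = (-10198 + 9*√27956)/(-54133811/1116) = (-10198 + 9*(2*√6989))*(-1116/54133811) = (-10198 + 18*√6989)*(-1116/54133811) = 11380968/54133811 - 20088*√6989/54133811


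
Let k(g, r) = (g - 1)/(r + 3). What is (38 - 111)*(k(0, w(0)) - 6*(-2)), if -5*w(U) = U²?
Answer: -2555/3 ≈ -851.67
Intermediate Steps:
w(U) = -U²/5
k(g, r) = (-1 + g)/(3 + r)
(38 - 111)*(k(0, w(0)) - 6*(-2)) = (38 - 111)*((-1 + 0)/(3 - ⅕*0²) - 6*(-2)) = -73*(-1/(3 - ⅕*0) + 12) = -73*(-1/(3 + 0) + 12) = -73*(-1/3 + 12) = -73*((⅓)*(-1) + 12) = -73*(-⅓ + 12) = -73*35/3 = -2555/3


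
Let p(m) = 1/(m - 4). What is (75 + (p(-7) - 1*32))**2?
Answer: 222784/121 ≈ 1841.2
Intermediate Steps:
p(m) = 1/(-4 + m)
(75 + (p(-7) - 1*32))**2 = (75 + (1/(-4 - 7) - 1*32))**2 = (75 + (1/(-11) - 32))**2 = (75 + (-1/11 - 32))**2 = (75 - 353/11)**2 = (472/11)**2 = 222784/121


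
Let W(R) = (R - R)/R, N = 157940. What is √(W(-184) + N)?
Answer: 2*√39485 ≈ 397.42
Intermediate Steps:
W(R) = 0 (W(R) = 0/R = 0)
√(W(-184) + N) = √(0 + 157940) = √157940 = 2*√39485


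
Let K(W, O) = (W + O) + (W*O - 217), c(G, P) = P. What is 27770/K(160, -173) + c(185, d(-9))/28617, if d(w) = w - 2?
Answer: -79500110/79870047 ≈ -0.99537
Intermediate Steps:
d(w) = -2 + w
K(W, O) = -217 + O + W + O*W (K(W, O) = (O + W) + (O*W - 217) = (O + W) + (-217 + O*W) = -217 + O + W + O*W)
27770/K(160, -173) + c(185, d(-9))/28617 = 27770/(-217 - 173 + 160 - 173*160) + (-2 - 9)/28617 = 27770/(-217 - 173 + 160 - 27680) - 11*1/28617 = 27770/(-27910) - 11/28617 = 27770*(-1/27910) - 11/28617 = -2777/2791 - 11/28617 = -79500110/79870047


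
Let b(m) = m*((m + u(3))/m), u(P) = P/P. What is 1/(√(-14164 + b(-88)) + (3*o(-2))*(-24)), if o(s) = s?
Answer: 144/34987 - I*√14251/34987 ≈ 0.0041158 - 0.0034121*I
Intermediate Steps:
u(P) = 1
b(m) = 1 + m (b(m) = m*((m + 1)/m) = m*((1 + m)/m) = 1 + m)
1/(√(-14164 + b(-88)) + (3*o(-2))*(-24)) = 1/(√(-14164 + (1 - 88)) + (3*(-2))*(-24)) = 1/(√(-14164 - 87) - 6*(-24)) = 1/(√(-14251) + 144) = 1/(I*√14251 + 144) = 1/(144 + I*√14251)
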